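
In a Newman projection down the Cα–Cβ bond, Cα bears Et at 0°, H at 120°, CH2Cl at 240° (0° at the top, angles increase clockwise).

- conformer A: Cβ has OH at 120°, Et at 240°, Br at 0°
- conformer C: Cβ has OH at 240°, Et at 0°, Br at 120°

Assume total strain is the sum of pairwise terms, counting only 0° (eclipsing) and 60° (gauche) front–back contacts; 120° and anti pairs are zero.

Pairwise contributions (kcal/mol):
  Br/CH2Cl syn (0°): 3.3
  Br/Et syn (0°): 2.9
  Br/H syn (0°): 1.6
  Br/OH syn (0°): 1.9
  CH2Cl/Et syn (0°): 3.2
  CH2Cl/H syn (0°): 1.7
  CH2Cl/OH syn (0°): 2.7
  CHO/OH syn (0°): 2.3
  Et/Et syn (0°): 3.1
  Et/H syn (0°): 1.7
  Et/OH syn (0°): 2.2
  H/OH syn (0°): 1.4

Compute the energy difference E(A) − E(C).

+0.1 kcal/mol

A is eclipsed. Et at 0° is eclipsed with Br at 0° (2.9); H at 120° is eclipsed with OH at 120° (1.4); CH2Cl at 240° is eclipsed with Et at 240° (3.2). Total 7.5 kcal/mol.
C is eclipsed. Et at 0° is eclipsed with Et at 0° (3.1); H at 120° is eclipsed with Br at 120° (1.6); CH2Cl at 240° is eclipsed with OH at 240° (2.7). Total 7.4 kcal/mol.
E(A) − E(C) = 7.5 − 7.4 = +0.1 kcal/mol.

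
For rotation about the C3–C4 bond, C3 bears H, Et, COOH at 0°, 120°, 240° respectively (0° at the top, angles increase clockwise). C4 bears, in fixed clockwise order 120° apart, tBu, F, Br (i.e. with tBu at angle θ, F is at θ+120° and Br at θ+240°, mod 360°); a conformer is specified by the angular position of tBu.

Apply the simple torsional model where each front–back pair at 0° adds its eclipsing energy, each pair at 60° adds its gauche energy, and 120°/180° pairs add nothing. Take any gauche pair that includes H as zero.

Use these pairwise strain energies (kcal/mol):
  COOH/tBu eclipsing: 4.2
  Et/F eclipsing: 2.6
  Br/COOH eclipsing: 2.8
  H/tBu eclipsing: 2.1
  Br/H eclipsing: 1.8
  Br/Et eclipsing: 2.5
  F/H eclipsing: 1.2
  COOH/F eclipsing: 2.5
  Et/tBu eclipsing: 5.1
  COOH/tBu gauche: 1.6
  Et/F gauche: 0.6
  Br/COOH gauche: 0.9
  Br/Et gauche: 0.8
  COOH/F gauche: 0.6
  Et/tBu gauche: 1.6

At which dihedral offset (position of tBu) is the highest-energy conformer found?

120°

tBu at 0° (eclipsed): H–tBu eclipsed, Et–F eclipsed, COOH–Br eclipsed; 2.1 + 2.6 + 2.8 = 7.5 kcal/mol.
tBu at 60° (staggered): Et–tBu gauche, Et–F gauche, COOH–F gauche, COOH–Br gauche; 1.6 + 0.6 + 0.6 + 0.9 = 3.7 kcal/mol.
tBu at 120° (eclipsed): H–Br eclipsed, Et–tBu eclipsed, COOH–F eclipsed; 1.8 + 5.1 + 2.5 = 9.4 kcal/mol.
tBu at 180° (staggered): Et–tBu gauche, Et–Br gauche, COOH–tBu gauche, COOH–F gauche; 1.6 + 0.8 + 1.6 + 0.6 = 4.6 kcal/mol.
tBu at 240° (eclipsed): H–F eclipsed, Et–Br eclipsed, COOH–tBu eclipsed; 1.2 + 2.5 + 4.2 = 7.9 kcal/mol.
tBu at 300° (staggered): Et–F gauche, Et–Br gauche, COOH–tBu gauche, COOH–Br gauche; 0.6 + 0.8 + 1.6 + 0.9 = 3.9 kcal/mol.
The maximum (9.4 kcal/mol) occurs with tBu at 120°.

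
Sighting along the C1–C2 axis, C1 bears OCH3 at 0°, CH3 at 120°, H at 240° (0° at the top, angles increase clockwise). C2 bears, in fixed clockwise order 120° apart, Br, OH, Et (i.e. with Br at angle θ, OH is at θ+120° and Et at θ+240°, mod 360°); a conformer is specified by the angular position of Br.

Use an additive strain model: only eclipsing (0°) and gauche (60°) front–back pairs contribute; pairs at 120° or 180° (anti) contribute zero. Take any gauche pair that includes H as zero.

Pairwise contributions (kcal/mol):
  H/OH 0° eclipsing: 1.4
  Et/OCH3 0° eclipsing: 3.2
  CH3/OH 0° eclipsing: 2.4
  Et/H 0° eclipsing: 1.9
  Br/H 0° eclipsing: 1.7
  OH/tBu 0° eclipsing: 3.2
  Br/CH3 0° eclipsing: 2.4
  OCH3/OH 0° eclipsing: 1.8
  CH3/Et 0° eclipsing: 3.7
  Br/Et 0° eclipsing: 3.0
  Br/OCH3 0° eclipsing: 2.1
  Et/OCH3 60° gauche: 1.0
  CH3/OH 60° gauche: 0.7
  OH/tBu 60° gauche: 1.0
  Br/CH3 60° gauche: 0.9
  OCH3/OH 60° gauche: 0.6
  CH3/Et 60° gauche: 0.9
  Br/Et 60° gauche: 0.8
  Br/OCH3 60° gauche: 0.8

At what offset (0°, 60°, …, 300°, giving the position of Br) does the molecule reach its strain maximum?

240°

Br at 0° is eclipsed. OCH3 at 0° is eclipsed with Br at 0° (2.1); CH3 at 120° is eclipsed with OH at 120° (2.4); H at 240° is eclipsed with Et at 240° (1.9). Total 6.4 kcal/mol.
Br at 60° is staggered. OCH3 at 0° is gauche with Br at 60° (0.8); OCH3 at 0° is gauche with Et at 300° (1.0); CH3 at 120° is gauche with Br at 60° (0.9); CH3 at 120° is gauche with OH at 180° (0.7). Total 3.4 kcal/mol.
Br at 120° is eclipsed. OCH3 at 0° is eclipsed with Et at 0° (3.2); CH3 at 120° is eclipsed with Br at 120° (2.4); H at 240° is eclipsed with OH at 240° (1.4). Total 7.0 kcal/mol.
Br at 180° is staggered. OCH3 at 0° is gauche with OH at 300° (0.6); OCH3 at 0° is gauche with Et at 60° (1.0); CH3 at 120° is gauche with Br at 180° (0.9); CH3 at 120° is gauche with Et at 60° (0.9). Total 3.4 kcal/mol.
Br at 240° is eclipsed. OCH3 at 0° is eclipsed with OH at 0° (1.8); CH3 at 120° is eclipsed with Et at 120° (3.7); H at 240° is eclipsed with Br at 240° (1.7). Total 7.2 kcal/mol.
Br at 300° is staggered. OCH3 at 0° is gauche with Br at 300° (0.8); OCH3 at 0° is gauche with OH at 60° (0.6); CH3 at 120° is gauche with OH at 60° (0.7); CH3 at 120° is gauche with Et at 180° (0.9). Total 3.0 kcal/mol.
The maximum (7.2 kcal/mol) occurs with Br at 240°.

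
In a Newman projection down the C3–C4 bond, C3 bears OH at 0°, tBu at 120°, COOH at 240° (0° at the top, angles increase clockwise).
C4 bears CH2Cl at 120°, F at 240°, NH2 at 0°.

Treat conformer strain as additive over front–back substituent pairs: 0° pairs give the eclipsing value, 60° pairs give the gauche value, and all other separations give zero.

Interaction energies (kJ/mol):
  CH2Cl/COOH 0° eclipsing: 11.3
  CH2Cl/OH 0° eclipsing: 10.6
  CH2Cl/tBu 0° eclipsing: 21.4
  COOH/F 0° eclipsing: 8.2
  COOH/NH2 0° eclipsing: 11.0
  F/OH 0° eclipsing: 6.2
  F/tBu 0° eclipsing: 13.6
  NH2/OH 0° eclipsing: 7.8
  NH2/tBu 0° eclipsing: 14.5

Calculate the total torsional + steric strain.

This conformer (eclipsed): OH–NH2 eclipsed, tBu–CH2Cl eclipsed, COOH–F eclipsed; 7.8 + 21.4 + 8.2 = 37.4 kJ/mol.

37.4 kJ/mol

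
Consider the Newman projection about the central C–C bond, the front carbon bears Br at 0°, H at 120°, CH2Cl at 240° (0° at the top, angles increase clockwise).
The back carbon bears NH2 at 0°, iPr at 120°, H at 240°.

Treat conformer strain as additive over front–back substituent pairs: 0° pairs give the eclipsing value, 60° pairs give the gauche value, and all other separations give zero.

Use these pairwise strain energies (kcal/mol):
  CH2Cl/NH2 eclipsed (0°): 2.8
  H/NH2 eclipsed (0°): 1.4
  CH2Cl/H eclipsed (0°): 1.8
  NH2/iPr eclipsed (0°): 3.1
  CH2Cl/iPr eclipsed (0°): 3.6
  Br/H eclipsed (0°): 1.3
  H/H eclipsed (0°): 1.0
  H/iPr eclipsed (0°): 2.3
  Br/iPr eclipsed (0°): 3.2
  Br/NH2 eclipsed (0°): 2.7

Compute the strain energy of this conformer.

This conformer (eclipsed): Br(0°)/NH2(0°) eclipsed 2.7; H(120°)/iPr(120°) eclipsed 2.3; CH2Cl(240°)/H(240°) eclipsed 1.8 → 6.8 kcal/mol.

6.8 kcal/mol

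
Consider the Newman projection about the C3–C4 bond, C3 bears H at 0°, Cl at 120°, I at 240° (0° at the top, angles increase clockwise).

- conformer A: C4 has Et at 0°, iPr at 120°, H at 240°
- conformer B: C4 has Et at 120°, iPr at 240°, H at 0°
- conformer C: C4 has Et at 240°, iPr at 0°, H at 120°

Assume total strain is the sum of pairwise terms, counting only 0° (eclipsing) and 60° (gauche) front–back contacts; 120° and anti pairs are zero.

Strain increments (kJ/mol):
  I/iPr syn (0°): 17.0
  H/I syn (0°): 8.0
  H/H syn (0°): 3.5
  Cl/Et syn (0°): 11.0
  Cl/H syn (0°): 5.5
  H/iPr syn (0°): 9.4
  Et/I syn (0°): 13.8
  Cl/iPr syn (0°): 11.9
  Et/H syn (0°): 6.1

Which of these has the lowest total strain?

A

A is eclipsed. H at 0° is eclipsed with Et at 0° (6.1); Cl at 120° is eclipsed with iPr at 120° (11.9); I at 240° is eclipsed with H at 240° (8.0). Total 26.0 kJ/mol.
B is eclipsed. H at 0° is eclipsed with H at 0° (3.5); Cl at 120° is eclipsed with Et at 120° (11.0); I at 240° is eclipsed with iPr at 240° (17.0). Total 31.5 kJ/mol.
C is eclipsed. H at 0° is eclipsed with iPr at 0° (9.4); Cl at 120° is eclipsed with H at 120° (5.5); I at 240° is eclipsed with Et at 240° (13.8). Total 28.7 kJ/mol.
A has the lowest total (26.0 kJ/mol).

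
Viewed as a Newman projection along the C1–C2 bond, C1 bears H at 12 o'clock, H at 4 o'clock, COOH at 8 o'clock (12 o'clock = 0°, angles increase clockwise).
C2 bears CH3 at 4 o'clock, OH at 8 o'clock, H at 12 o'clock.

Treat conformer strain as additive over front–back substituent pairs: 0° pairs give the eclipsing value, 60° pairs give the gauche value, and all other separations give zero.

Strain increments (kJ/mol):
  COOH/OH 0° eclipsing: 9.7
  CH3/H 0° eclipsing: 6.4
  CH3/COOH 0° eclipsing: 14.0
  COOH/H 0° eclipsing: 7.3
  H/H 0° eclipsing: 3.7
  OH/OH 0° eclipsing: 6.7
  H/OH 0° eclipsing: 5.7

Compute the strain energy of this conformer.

This conformer is eclipsed. H at 0° is eclipsed with H at 0° (3.7); H at 120° is eclipsed with CH3 at 120° (6.4); COOH at 240° is eclipsed with OH at 240° (9.7). Total 19.8 kJ/mol.

19.8 kJ/mol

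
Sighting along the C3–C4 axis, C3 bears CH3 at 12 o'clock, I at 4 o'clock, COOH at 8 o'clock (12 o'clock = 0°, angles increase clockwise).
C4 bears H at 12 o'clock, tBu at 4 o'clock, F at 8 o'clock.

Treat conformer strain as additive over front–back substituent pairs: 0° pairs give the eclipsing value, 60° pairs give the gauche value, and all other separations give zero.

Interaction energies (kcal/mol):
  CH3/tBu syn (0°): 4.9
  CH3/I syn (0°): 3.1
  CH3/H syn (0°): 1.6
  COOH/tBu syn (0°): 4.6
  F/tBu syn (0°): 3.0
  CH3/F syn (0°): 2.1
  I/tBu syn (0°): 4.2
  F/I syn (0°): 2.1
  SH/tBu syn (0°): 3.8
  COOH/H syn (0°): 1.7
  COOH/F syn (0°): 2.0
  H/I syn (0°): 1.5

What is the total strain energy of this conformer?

This conformer (eclipsed): CH3(0°)/H(0°) eclipsed 1.6; I(120°)/tBu(120°) eclipsed 4.2; COOH(240°)/F(240°) eclipsed 2.0 → 7.8 kcal/mol.

7.8 kcal/mol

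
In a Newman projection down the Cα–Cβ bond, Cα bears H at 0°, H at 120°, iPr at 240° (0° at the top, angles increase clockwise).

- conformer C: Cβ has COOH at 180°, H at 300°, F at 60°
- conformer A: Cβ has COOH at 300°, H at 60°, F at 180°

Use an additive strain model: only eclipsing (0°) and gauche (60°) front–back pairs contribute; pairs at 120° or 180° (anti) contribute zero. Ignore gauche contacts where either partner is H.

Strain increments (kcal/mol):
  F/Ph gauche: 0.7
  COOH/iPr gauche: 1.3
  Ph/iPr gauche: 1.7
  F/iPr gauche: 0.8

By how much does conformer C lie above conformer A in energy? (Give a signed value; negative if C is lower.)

-0.8 kcal/mol

C (staggered): iPr(240°)/COOH(180°) gauche 1.3 → 1.3 kcal/mol.
A (staggered): iPr(240°)/COOH(300°) gauche 1.3; iPr(240°)/F(180°) gauche 0.8 → 2.1 kcal/mol.
E(C) − E(A) = 1.3 − 2.1 = -0.8 kcal/mol.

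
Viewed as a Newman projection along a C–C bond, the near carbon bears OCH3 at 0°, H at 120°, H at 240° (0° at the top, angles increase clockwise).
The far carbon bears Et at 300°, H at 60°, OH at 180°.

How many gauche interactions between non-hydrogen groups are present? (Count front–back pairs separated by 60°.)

Non-H gauche pairs: OCH3(0°)/Et(300°) — 1 interaction.

1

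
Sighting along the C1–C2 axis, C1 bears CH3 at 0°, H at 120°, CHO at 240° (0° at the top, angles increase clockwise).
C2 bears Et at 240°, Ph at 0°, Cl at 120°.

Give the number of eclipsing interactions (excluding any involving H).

2

Non-H eclipsing pairs: CH3(0°)/Ph(0°); CHO(240°)/Et(240°) — 2 interactions.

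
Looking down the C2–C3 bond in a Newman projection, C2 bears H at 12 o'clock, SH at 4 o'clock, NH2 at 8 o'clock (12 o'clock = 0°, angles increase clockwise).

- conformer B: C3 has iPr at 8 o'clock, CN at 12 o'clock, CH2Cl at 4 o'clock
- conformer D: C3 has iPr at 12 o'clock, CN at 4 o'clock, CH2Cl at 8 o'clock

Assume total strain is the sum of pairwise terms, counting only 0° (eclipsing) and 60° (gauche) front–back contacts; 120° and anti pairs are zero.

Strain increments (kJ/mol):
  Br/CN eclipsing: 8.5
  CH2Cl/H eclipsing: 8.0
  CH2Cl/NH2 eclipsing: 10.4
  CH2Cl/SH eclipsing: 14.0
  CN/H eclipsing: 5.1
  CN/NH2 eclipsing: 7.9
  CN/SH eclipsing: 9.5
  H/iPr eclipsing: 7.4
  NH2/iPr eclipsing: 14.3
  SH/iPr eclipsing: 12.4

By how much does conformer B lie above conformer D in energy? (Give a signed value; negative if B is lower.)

+6.1 kJ/mol

B (eclipsed): H–CN eclipsed, SH–CH2Cl eclipsed, NH2–iPr eclipsed; 5.1 + 14.0 + 14.3 = 33.4 kJ/mol.
D (eclipsed): H–iPr eclipsed, SH–CN eclipsed, NH2–CH2Cl eclipsed; 7.4 + 9.5 + 10.4 = 27.3 kJ/mol.
E(B) − E(D) = 33.4 − 27.3 = +6.1 kJ/mol.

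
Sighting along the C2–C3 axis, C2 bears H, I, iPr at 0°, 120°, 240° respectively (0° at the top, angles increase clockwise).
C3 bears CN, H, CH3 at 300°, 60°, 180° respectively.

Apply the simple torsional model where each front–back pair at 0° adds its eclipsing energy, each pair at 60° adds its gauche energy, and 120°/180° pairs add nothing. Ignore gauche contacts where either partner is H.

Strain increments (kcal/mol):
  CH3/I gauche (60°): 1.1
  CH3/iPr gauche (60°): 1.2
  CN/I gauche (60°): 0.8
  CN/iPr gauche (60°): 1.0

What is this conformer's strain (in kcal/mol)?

This conformer (staggered): I–CH3 gauche, iPr–CN gauche, iPr–CH3 gauche; 1.1 + 1.0 + 1.2 = 3.3 kcal/mol.

3.3 kcal/mol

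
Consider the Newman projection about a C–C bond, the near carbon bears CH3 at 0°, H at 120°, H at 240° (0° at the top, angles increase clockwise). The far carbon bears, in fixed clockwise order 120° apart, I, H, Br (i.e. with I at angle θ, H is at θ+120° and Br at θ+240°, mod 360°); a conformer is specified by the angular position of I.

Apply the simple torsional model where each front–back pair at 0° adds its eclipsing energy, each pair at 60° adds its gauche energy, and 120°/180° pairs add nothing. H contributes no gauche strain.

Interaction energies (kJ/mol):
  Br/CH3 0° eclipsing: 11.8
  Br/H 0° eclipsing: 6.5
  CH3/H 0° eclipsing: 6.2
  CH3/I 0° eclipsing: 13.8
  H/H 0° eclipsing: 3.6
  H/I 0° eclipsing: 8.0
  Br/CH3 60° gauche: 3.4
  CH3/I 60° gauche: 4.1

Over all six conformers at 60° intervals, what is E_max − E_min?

I at 0° (eclipsed): CH3(0°)/I(0°) eclipsed 13.8; H(120°)/H(120°) eclipsed 3.6; H(240°)/Br(240°) eclipsed 6.5 → 23.9 kJ/mol.
I at 60° (staggered): CH3(0°)/I(60°) gauche 4.1; CH3(0°)/Br(300°) gauche 3.4 → 7.5 kJ/mol.
I at 120° (eclipsed): CH3(0°)/Br(0°) eclipsed 11.8; H(120°)/I(120°) eclipsed 8.0; H(240°)/H(240°) eclipsed 3.6 → 23.4 kJ/mol.
I at 180° (staggered): CH3(0°)/Br(60°) gauche 3.4 → 3.4 kJ/mol.
I at 240° (eclipsed): CH3(0°)/H(0°) eclipsed 6.2; H(120°)/Br(120°) eclipsed 6.5; H(240°)/I(240°) eclipsed 8.0 → 20.7 kJ/mol.
I at 300° (staggered): CH3(0°)/I(300°) gauche 4.1 → 4.1 kJ/mol.
Max at 0° (23.9 kJ/mol), min at 180° (3.4 kJ/mol); barrier = 20.5 kJ/mol.

20.5 kJ/mol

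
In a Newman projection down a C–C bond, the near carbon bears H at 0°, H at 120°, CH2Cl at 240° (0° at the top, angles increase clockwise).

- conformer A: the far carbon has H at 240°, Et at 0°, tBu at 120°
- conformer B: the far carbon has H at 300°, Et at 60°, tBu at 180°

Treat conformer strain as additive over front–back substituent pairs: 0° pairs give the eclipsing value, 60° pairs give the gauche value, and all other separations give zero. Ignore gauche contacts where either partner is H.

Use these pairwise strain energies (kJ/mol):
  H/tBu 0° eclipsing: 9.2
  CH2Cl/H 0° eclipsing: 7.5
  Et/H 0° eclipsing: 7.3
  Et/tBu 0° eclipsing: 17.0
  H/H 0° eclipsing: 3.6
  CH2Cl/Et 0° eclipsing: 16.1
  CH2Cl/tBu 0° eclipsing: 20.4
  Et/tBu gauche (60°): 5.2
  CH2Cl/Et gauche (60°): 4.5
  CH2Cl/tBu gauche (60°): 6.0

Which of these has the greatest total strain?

A

A (eclipsed): H–Et eclipsed, H–tBu eclipsed, CH2Cl–H eclipsed; 7.3 + 9.2 + 7.5 = 24.0 kJ/mol.
B (staggered): CH2Cl–tBu gauche; 6.0 = 6.0 kJ/mol.
A has the highest total (24.0 kJ/mol).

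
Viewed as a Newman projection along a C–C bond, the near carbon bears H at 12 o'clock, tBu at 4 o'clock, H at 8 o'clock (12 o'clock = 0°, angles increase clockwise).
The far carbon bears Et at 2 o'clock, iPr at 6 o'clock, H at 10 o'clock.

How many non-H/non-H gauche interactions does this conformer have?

2

Non-H gauche pairs: tBu(120°)/Et(60°); tBu(120°)/iPr(180°) — 2 interactions.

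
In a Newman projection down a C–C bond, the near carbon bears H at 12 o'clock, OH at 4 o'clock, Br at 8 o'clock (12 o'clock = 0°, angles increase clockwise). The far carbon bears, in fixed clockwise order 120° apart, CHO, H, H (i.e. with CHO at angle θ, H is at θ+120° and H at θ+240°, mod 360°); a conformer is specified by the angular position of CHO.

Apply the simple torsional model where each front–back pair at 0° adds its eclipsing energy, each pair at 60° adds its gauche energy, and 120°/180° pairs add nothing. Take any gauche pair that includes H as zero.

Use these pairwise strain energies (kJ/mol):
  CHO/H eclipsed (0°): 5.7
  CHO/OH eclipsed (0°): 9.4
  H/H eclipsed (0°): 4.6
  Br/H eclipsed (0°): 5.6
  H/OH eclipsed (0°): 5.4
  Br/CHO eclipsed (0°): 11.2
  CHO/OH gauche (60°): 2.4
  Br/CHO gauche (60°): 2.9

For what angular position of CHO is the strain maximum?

CHO at 0° (eclipsed): H–CHO eclipsed, OH–H eclipsed, Br–H eclipsed; 5.7 + 5.4 + 5.6 = 16.7 kJ/mol.
CHO at 60° (staggered): OH–CHO gauche; 2.4 = 2.4 kJ/mol.
CHO at 120° (eclipsed): H–H eclipsed, OH–CHO eclipsed, Br–H eclipsed; 4.6 + 9.4 + 5.6 = 19.6 kJ/mol.
CHO at 180° (staggered): OH–CHO gauche, Br–CHO gauche; 2.4 + 2.9 = 5.3 kJ/mol.
CHO at 240° (eclipsed): H–H eclipsed, OH–H eclipsed, Br–CHO eclipsed; 4.6 + 5.4 + 11.2 = 21.2 kJ/mol.
CHO at 300° (staggered): Br–CHO gauche; 2.9 = 2.9 kJ/mol.
The maximum (21.2 kJ/mol) occurs with CHO at 240°.

240°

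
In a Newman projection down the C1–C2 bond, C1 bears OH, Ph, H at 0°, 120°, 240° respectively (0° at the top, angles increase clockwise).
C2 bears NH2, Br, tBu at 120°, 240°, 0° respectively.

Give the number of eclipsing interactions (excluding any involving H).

Non-H eclipsing pairs: OH(0°)/tBu(0°); Ph(120°)/NH2(120°) — 2 interactions.

2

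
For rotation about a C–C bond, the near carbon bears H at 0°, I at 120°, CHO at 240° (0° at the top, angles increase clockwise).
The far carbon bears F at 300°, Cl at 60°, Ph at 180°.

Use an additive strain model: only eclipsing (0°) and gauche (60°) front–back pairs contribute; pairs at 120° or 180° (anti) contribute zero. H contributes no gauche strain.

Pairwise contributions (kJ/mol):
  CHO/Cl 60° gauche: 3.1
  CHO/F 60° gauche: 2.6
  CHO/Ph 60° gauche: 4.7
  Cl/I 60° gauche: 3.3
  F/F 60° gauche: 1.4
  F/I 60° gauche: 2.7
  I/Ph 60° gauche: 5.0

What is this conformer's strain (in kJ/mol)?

This conformer is staggered. I at 120° is gauche with Cl at 60° (3.3); I at 120° is gauche with Ph at 180° (5.0); CHO at 240° is gauche with F at 300° (2.6); CHO at 240° is gauche with Ph at 180° (4.7). Total 15.6 kJ/mol.

15.6 kJ/mol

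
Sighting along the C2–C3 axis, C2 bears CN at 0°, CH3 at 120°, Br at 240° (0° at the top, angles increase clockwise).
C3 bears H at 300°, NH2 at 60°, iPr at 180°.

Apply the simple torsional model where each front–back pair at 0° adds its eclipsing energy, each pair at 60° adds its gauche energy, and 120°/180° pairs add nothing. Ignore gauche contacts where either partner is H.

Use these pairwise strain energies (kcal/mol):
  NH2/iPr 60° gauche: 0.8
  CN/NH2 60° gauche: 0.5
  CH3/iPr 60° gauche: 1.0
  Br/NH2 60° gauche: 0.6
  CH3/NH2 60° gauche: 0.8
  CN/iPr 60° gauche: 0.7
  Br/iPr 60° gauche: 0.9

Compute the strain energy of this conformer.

3.2 kcal/mol

This conformer (staggered): CN(0°)/NH2(60°) gauche 0.5; CH3(120°)/NH2(60°) gauche 0.8; CH3(120°)/iPr(180°) gauche 1.0; Br(240°)/iPr(180°) gauche 0.9 → 3.2 kcal/mol.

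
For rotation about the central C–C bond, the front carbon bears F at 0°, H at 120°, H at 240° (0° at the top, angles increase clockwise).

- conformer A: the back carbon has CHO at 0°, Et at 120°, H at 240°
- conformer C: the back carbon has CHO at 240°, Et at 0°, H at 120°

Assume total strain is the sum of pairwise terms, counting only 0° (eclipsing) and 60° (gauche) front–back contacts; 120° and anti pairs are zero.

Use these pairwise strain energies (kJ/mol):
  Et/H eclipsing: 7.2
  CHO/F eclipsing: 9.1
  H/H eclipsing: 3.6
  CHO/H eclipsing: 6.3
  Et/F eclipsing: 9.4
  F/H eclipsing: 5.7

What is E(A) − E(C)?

+0.6 kJ/mol

A (eclipsed): F(0°)/CHO(0°) eclipsed 9.1; H(120°)/Et(120°) eclipsed 7.2; H(240°)/H(240°) eclipsed 3.6 → 19.9 kJ/mol.
C (eclipsed): F(0°)/Et(0°) eclipsed 9.4; H(120°)/H(120°) eclipsed 3.6; H(240°)/CHO(240°) eclipsed 6.3 → 19.3 kJ/mol.
E(A) − E(C) = 19.9 − 19.3 = +0.6 kJ/mol.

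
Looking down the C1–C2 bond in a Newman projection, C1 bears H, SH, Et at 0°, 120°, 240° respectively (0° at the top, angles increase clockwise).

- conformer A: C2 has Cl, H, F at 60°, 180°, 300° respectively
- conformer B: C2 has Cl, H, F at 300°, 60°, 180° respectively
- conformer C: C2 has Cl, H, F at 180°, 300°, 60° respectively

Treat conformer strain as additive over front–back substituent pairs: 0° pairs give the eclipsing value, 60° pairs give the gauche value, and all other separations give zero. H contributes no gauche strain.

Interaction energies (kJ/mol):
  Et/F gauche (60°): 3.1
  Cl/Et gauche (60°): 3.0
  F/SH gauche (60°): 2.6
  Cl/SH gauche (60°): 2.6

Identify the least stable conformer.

B

A (staggered): SH–Cl gauche, Et–F gauche; 2.6 + 3.1 = 5.7 kJ/mol.
B (staggered): SH–F gauche, Et–Cl gauche, Et–F gauche; 2.6 + 3.0 + 3.1 = 8.7 kJ/mol.
C (staggered): SH–Cl gauche, SH–F gauche, Et–Cl gauche; 2.6 + 2.6 + 3.0 = 8.2 kJ/mol.
B has the highest total (8.7 kJ/mol).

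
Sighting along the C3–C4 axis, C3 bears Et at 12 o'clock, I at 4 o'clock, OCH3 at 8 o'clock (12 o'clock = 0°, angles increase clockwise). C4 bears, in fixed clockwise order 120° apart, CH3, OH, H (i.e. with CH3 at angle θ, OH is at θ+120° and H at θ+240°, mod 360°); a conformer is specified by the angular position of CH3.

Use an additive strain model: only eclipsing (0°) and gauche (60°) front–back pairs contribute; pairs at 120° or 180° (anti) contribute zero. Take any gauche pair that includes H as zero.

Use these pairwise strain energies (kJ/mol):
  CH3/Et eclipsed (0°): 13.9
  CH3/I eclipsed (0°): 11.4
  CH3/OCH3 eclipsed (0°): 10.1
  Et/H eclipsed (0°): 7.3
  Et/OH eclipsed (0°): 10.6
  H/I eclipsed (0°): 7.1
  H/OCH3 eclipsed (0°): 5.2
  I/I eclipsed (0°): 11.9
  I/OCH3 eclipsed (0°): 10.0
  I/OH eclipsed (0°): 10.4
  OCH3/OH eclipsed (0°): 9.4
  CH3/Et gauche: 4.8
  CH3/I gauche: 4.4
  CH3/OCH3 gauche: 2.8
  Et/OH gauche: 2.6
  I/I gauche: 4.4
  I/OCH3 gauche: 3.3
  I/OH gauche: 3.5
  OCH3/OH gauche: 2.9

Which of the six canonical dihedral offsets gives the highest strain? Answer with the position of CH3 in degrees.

0°

CH3 at 0° (eclipsed): Et–CH3 eclipsed, I–OH eclipsed, OCH3–H eclipsed; 13.9 + 10.4 + 5.2 = 29.5 kJ/mol.
CH3 at 60° (staggered): Et–CH3 gauche, I–CH3 gauche, I–OH gauche, OCH3–OH gauche; 4.8 + 4.4 + 3.5 + 2.9 = 15.6 kJ/mol.
CH3 at 120° (eclipsed): Et–H eclipsed, I–CH3 eclipsed, OCH3–OH eclipsed; 7.3 + 11.4 + 9.4 = 28.1 kJ/mol.
CH3 at 180° (staggered): Et–OH gauche, I–CH3 gauche, OCH3–CH3 gauche, OCH3–OH gauche; 2.6 + 4.4 + 2.8 + 2.9 = 12.7 kJ/mol.
CH3 at 240° (eclipsed): Et–OH eclipsed, I–H eclipsed, OCH3–CH3 eclipsed; 10.6 + 7.1 + 10.1 = 27.8 kJ/mol.
CH3 at 300° (staggered): Et–CH3 gauche, Et–OH gauche, I–OH gauche, OCH3–CH3 gauche; 4.8 + 2.6 + 3.5 + 2.8 = 13.7 kJ/mol.
The maximum (29.5 kJ/mol) occurs with CH3 at 0°.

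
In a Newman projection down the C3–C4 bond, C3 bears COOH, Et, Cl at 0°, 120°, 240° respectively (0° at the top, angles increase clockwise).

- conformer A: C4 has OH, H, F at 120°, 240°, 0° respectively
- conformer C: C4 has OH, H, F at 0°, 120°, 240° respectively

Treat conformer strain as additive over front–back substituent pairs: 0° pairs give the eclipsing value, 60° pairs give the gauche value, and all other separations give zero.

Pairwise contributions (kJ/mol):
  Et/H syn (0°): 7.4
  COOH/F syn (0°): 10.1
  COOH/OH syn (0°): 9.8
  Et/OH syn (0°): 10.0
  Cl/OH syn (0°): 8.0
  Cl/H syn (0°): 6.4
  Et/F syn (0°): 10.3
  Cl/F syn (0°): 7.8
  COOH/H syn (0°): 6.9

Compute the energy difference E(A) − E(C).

A is eclipsed. COOH at 0° is eclipsed with F at 0° (10.1); Et at 120° is eclipsed with OH at 120° (10.0); Cl at 240° is eclipsed with H at 240° (6.4). Total 26.5 kJ/mol.
C is eclipsed. COOH at 0° is eclipsed with OH at 0° (9.8); Et at 120° is eclipsed with H at 120° (7.4); Cl at 240° is eclipsed with F at 240° (7.8). Total 25.0 kJ/mol.
E(A) − E(C) = 26.5 − 25.0 = +1.5 kJ/mol.

+1.5 kJ/mol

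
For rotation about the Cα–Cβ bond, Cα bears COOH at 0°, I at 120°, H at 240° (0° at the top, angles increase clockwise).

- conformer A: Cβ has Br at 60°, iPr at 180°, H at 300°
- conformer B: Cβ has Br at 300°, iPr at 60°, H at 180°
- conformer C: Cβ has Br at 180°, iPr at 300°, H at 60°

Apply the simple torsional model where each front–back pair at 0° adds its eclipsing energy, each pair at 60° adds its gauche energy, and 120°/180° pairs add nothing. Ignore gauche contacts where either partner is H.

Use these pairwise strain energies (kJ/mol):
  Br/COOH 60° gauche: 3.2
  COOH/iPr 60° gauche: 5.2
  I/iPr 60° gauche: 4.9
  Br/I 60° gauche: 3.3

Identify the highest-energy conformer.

B

A (staggered): COOH–Br gauche, I–Br gauche, I–iPr gauche; 3.2 + 3.3 + 4.9 = 11.4 kJ/mol.
B (staggered): COOH–Br gauche, COOH–iPr gauche, I–iPr gauche; 3.2 + 5.2 + 4.9 = 13.3 kJ/mol.
C (staggered): COOH–iPr gauche, I–Br gauche; 5.2 + 3.3 = 8.5 kJ/mol.
B has the highest total (13.3 kJ/mol).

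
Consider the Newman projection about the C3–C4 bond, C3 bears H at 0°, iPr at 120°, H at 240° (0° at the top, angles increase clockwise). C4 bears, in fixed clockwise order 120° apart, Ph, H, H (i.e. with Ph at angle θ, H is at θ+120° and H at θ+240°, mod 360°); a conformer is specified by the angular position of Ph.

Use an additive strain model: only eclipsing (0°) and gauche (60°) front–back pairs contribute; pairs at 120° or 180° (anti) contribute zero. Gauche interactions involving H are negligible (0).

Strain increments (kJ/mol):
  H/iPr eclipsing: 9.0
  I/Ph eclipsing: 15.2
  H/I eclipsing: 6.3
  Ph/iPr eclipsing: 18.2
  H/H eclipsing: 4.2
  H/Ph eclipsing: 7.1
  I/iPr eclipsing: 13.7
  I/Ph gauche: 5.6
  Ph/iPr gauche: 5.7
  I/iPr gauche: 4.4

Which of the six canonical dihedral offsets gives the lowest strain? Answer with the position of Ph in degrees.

300°

Ph at 0° (eclipsed): H–Ph eclipsed, iPr–H eclipsed, H–H eclipsed; 7.1 + 9.0 + 4.2 = 20.3 kJ/mol.
Ph at 60° (staggered): iPr–Ph gauche; 5.7 = 5.7 kJ/mol.
Ph at 120° (eclipsed): H–H eclipsed, iPr–Ph eclipsed, H–H eclipsed; 4.2 + 18.2 + 4.2 = 26.6 kJ/mol.
Ph at 180° (staggered): iPr–Ph gauche; 5.7 = 5.7 kJ/mol.
Ph at 240° (eclipsed): H–H eclipsed, iPr–H eclipsed, H–Ph eclipsed; 4.2 + 9.0 + 7.1 = 20.3 kJ/mol.
Ph at 300° (staggered): no non-H gauche contacts → 0.0 kJ/mol.
The minimum (0.0 kJ/mol) occurs with Ph at 300°.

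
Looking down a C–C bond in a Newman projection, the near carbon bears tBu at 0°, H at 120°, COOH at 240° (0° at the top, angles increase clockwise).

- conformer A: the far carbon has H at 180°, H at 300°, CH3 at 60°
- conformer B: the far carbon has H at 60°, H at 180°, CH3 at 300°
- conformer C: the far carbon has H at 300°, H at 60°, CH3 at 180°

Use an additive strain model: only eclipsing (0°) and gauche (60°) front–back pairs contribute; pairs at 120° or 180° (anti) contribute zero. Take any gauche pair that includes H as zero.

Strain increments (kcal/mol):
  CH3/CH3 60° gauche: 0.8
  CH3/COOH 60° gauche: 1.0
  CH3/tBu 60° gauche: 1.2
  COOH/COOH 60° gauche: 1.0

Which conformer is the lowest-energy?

A (staggered): tBu–CH3 gauche; 1.2 = 1.2 kcal/mol.
B (staggered): tBu–CH3 gauche, COOH–CH3 gauche; 1.2 + 1.0 = 2.2 kcal/mol.
C (staggered): COOH–CH3 gauche; 1.0 = 1.0 kcal/mol.
C has the lowest total (1.0 kcal/mol).

C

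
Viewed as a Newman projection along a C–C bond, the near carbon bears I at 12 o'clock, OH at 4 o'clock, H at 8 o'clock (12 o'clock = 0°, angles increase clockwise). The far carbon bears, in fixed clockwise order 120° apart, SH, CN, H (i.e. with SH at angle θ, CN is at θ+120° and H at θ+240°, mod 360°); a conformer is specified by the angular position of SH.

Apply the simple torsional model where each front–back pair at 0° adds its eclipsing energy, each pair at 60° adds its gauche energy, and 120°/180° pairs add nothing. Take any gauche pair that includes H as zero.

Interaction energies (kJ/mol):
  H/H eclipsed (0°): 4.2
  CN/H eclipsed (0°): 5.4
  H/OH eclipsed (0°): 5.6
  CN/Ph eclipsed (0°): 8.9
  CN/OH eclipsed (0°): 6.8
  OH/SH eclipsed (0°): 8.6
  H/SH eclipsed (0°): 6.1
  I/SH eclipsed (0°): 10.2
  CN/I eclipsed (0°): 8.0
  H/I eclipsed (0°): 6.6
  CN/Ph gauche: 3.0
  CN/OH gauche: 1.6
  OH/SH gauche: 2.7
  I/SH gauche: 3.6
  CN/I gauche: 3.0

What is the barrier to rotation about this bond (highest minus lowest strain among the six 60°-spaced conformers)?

SH at 0° is eclipsed. I at 0° is eclipsed with SH at 0° (10.2); OH at 120° is eclipsed with CN at 120° (6.8); H at 240° is eclipsed with H at 240° (4.2). Total 21.2 kJ/mol.
SH at 60° is staggered. I at 0° is gauche with SH at 60° (3.6); OH at 120° is gauche with SH at 60° (2.7); OH at 120° is gauche with CN at 180° (1.6). Total 7.9 kJ/mol.
SH at 120° is eclipsed. I at 0° is eclipsed with H at 0° (6.6); OH at 120° is eclipsed with SH at 120° (8.6); H at 240° is eclipsed with CN at 240° (5.4). Total 20.6 kJ/mol.
SH at 180° is staggered. I at 0° is gauche with CN at 300° (3.0); OH at 120° is gauche with SH at 180° (2.7). Total 5.7 kJ/mol.
SH at 240° is eclipsed. I at 0° is eclipsed with CN at 0° (8.0); OH at 120° is eclipsed with H at 120° (5.6); H at 240° is eclipsed with SH at 240° (6.1). Total 19.7 kJ/mol.
SH at 300° is staggered. I at 0° is gauche with SH at 300° (3.6); I at 0° is gauche with CN at 60° (3.0); OH at 120° is gauche with CN at 60° (1.6). Total 8.2 kJ/mol.
Max at 0° (21.2 kJ/mol), min at 180° (5.7 kJ/mol); barrier = 15.5 kJ/mol.

15.5 kJ/mol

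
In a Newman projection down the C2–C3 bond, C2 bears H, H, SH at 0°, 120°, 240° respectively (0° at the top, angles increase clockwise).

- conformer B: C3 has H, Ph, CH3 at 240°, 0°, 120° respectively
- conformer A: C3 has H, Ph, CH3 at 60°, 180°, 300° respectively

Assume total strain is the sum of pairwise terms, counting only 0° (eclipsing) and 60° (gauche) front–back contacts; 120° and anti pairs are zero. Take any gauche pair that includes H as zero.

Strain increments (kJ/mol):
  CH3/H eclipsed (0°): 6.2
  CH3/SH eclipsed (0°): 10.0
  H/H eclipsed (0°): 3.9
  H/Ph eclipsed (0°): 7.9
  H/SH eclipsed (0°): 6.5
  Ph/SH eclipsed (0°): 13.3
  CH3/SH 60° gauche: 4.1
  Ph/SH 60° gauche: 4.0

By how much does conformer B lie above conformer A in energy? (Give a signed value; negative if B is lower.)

+12.5 kJ/mol

B (eclipsed): H(0°)/Ph(0°) eclipsed 7.9; H(120°)/CH3(120°) eclipsed 6.2; SH(240°)/H(240°) eclipsed 6.5 → 20.6 kJ/mol.
A (staggered): SH(240°)/Ph(180°) gauche 4.0; SH(240°)/CH3(300°) gauche 4.1 → 8.1 kJ/mol.
E(B) − E(A) = 20.6 − 8.1 = +12.5 kJ/mol.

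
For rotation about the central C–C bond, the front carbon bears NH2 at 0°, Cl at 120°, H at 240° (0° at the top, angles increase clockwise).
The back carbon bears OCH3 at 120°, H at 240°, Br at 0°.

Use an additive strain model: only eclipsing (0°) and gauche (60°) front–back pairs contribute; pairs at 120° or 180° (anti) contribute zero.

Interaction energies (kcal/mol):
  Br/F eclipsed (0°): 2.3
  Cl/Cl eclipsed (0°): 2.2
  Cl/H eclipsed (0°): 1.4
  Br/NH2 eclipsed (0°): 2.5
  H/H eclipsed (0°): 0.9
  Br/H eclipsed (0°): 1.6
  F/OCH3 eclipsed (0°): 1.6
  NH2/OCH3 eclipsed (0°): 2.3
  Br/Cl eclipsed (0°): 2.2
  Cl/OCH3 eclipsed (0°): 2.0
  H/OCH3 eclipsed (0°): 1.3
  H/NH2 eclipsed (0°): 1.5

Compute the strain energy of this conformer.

This conformer (eclipsed): NH2–Br eclipsed, Cl–OCH3 eclipsed, H–H eclipsed; 2.5 + 2.0 + 0.9 = 5.4 kcal/mol.

5.4 kcal/mol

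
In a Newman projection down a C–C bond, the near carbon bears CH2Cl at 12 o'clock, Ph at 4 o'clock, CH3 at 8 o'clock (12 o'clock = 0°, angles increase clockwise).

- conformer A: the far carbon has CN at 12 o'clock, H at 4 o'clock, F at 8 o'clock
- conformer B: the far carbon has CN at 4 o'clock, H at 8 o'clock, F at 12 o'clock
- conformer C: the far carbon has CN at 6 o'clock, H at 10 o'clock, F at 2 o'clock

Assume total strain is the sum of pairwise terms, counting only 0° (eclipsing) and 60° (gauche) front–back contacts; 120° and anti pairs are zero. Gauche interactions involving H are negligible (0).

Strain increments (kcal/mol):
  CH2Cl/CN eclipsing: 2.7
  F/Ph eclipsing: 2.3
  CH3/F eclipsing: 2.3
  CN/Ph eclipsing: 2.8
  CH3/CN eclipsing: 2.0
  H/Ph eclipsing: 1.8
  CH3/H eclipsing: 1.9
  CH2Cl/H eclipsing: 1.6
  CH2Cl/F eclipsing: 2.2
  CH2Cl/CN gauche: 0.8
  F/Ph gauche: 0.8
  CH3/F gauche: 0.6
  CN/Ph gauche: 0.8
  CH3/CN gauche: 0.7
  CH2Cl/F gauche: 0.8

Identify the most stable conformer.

C

A (eclipsed): CH2Cl(0°)/CN(0°) eclipsed 2.7; Ph(120°)/H(120°) eclipsed 1.8; CH3(240°)/F(240°) eclipsed 2.3 → 6.8 kcal/mol.
B (eclipsed): CH2Cl(0°)/F(0°) eclipsed 2.2; Ph(120°)/CN(120°) eclipsed 2.8; CH3(240°)/H(240°) eclipsed 1.9 → 6.9 kcal/mol.
C (staggered): CH2Cl(0°)/F(60°) gauche 0.8; Ph(120°)/CN(180°) gauche 0.8; Ph(120°)/F(60°) gauche 0.8; CH3(240°)/CN(180°) gauche 0.7 → 3.1 kcal/mol.
C has the lowest total (3.1 kcal/mol).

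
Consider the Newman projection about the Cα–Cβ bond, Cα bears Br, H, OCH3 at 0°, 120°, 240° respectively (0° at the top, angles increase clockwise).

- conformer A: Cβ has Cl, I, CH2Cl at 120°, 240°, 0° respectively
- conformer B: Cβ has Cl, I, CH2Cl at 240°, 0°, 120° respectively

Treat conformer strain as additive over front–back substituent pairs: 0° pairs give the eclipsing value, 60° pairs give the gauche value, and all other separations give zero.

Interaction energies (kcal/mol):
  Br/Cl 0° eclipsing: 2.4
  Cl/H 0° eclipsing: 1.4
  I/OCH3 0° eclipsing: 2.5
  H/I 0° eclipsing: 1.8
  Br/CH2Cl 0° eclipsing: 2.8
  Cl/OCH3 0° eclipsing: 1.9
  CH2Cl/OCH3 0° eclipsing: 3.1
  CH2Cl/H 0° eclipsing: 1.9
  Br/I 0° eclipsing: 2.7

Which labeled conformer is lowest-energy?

A (eclipsed): Br–CH2Cl eclipsed, H–Cl eclipsed, OCH3–I eclipsed; 2.8 + 1.4 + 2.5 = 6.7 kcal/mol.
B (eclipsed): Br–I eclipsed, H–CH2Cl eclipsed, OCH3–Cl eclipsed; 2.7 + 1.9 + 1.9 = 6.5 kcal/mol.
B has the lowest total (6.5 kcal/mol).

B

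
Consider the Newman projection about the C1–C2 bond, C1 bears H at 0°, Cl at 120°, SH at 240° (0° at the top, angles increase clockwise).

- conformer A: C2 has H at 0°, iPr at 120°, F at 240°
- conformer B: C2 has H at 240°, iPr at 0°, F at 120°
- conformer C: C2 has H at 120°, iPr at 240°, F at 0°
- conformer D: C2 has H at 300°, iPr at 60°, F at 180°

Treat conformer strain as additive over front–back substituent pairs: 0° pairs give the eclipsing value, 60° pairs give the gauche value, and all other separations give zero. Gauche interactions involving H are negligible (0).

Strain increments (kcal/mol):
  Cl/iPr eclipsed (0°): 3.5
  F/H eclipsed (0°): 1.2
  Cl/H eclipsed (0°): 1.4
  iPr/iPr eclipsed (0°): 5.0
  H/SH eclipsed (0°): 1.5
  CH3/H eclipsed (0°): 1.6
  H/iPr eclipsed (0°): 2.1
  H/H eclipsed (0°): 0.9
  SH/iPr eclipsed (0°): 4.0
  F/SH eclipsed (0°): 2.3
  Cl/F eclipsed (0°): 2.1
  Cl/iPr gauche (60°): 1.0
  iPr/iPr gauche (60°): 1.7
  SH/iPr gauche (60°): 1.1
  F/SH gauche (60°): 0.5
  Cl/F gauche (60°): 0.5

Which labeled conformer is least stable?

A

A is eclipsed. H at 0° is eclipsed with H at 0° (0.9); Cl at 120° is eclipsed with iPr at 120° (3.5); SH at 240° is eclipsed with F at 240° (2.3). Total 6.7 kcal/mol.
B is eclipsed. H at 0° is eclipsed with iPr at 0° (2.1); Cl at 120° is eclipsed with F at 120° (2.1); SH at 240° is eclipsed with H at 240° (1.5). Total 5.7 kcal/mol.
C is eclipsed. H at 0° is eclipsed with F at 0° (1.2); Cl at 120° is eclipsed with H at 120° (1.4); SH at 240° is eclipsed with iPr at 240° (4.0). Total 6.6 kcal/mol.
D is staggered. Cl at 120° is gauche with iPr at 60° (1.0); Cl at 120° is gauche with F at 180° (0.5); SH at 240° is gauche with F at 180° (0.5). Total 2.0 kcal/mol.
A has the highest total (6.7 kcal/mol).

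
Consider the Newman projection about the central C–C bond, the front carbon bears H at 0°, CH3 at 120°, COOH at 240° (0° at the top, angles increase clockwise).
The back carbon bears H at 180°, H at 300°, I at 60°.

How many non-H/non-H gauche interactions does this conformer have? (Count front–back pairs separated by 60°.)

Non-H gauche pairs: CH3(120°)/I(60°) — 1 interaction.

1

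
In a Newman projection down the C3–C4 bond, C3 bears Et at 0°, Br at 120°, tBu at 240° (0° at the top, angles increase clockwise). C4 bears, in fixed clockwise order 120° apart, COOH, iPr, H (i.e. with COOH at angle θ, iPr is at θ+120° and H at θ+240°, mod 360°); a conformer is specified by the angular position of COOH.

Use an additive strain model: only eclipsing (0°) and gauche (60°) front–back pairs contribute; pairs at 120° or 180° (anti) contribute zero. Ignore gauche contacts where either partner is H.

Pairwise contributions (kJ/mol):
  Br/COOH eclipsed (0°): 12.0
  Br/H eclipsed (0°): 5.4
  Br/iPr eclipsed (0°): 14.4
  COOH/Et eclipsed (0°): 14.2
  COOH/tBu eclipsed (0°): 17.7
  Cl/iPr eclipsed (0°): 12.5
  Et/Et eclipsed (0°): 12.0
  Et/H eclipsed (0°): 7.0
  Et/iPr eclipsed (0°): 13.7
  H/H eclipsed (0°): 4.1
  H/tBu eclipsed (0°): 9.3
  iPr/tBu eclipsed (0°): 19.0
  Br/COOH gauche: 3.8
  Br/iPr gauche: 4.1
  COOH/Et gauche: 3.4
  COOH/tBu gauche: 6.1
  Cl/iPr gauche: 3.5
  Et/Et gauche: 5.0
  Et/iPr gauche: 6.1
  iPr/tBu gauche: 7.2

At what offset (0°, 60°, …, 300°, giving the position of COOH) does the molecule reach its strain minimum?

COOH at 0° (eclipsed): Et(0°)/COOH(0°) eclipsed 14.2; Br(120°)/iPr(120°) eclipsed 14.4; tBu(240°)/H(240°) eclipsed 9.3 → 37.9 kJ/mol.
COOH at 60° (staggered): Et(0°)/COOH(60°) gauche 3.4; Br(120°)/COOH(60°) gauche 3.8; Br(120°)/iPr(180°) gauche 4.1; tBu(240°)/iPr(180°) gauche 7.2 → 18.5 kJ/mol.
COOH at 120° (eclipsed): Et(0°)/H(0°) eclipsed 7.0; Br(120°)/COOH(120°) eclipsed 12.0; tBu(240°)/iPr(240°) eclipsed 19.0 → 38.0 kJ/mol.
COOH at 180° (staggered): Et(0°)/iPr(300°) gauche 6.1; Br(120°)/COOH(180°) gauche 3.8; tBu(240°)/COOH(180°) gauche 6.1; tBu(240°)/iPr(300°) gauche 7.2 → 23.2 kJ/mol.
COOH at 240° (eclipsed): Et(0°)/iPr(0°) eclipsed 13.7; Br(120°)/H(120°) eclipsed 5.4; tBu(240°)/COOH(240°) eclipsed 17.7 → 36.8 kJ/mol.
COOH at 300° (staggered): Et(0°)/COOH(300°) gauche 3.4; Et(0°)/iPr(60°) gauche 6.1; Br(120°)/iPr(60°) gauche 4.1; tBu(240°)/COOH(300°) gauche 6.1 → 19.7 kJ/mol.
The minimum (18.5 kJ/mol) occurs with COOH at 60°.

60°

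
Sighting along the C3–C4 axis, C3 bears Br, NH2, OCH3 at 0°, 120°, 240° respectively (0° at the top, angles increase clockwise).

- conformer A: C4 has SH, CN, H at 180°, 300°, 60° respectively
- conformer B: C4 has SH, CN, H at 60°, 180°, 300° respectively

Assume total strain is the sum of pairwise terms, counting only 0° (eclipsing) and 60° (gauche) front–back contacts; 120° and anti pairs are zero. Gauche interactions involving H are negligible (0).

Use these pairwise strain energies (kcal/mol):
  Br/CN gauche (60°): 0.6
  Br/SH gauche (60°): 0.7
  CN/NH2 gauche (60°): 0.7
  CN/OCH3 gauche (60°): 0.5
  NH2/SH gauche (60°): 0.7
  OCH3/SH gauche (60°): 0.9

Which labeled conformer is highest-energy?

A (staggered): Br(0°)/CN(300°) gauche 0.6; NH2(120°)/SH(180°) gauche 0.7; OCH3(240°)/SH(180°) gauche 0.9; OCH3(240°)/CN(300°) gauche 0.5 → 2.7 kcal/mol.
B (staggered): Br(0°)/SH(60°) gauche 0.7; NH2(120°)/SH(60°) gauche 0.7; NH2(120°)/CN(180°) gauche 0.7; OCH3(240°)/CN(180°) gauche 0.5 → 2.6 kcal/mol.
A has the highest total (2.7 kcal/mol).

A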